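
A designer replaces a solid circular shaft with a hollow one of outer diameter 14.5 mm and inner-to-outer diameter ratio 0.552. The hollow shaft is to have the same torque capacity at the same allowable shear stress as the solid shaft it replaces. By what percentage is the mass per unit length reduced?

Equal τ_max and T ⇒ the solid shaft needs d_s³ = d_o³(1−k⁴), so d_s = 14.5·(1−0.552⁴)^(1/3) = 14.04 mm.
Area ratio A_h/A_s = d_o²(1−k²)/d_s² = (1−k²)/(1−k⁴)^(2/3) = 0.7420.
Mass saving = 1 − 0.7420 = 25.8 %.

25.8 %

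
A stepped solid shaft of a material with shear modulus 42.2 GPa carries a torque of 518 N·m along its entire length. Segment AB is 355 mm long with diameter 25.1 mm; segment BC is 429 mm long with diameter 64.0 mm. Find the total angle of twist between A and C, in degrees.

J_AB = π(0.0251)⁴/32 = 3.90×10^-8 m⁴; J_BC = π(0.0640)⁴/32 = 1.65×10^-6 m⁴.
θ = (T/G)·Σ L_i/J_i = (518.0/42.2×10⁹)·(0.355/3.90×10^-8 + 0.429/1.65×10^-6) = 0.1150 rad.

6.59°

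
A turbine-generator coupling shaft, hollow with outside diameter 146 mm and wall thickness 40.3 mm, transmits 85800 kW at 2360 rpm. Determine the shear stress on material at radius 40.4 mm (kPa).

ω = 2π·2360/60 = 247.1 rad/s, so T = P/ω = 85800×10³ / 247.1 = 347200 N·m.
J = π(d_o⁴ − d_i⁴)/32 = π(0.146⁴ − 0.0654⁴)/32 = 4.281×10^-5 m⁴.
Shear stress varies linearly with radius: τ = T·r/J = 347200 × 0.0404 / 4.281×10^-5 = 3.276×10^8 Pa.

328000 kPa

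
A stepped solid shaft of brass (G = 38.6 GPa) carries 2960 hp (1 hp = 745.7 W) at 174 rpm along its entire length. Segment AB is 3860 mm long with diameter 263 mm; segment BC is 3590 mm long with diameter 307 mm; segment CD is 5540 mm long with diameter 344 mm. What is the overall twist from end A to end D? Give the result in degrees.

ω = 2π·174/60 = 18.22 rad/s, so T = P/ω = 2960×745.7 / 18.22 = 121100 N·m.
J_AB = π(0.263)⁴/32 = 4.70×10^-4 m⁴; J_BC = π(0.307)⁴/32 = 8.72×10^-4 m⁴; J_CD = π(0.344)⁴/32 = 1.37×10^-3 m⁴.
θ = (T/G)·Σ L_i/J_i = (121100/38.6×10⁹)·(3.86/4.70×10^-4 + 3.59/8.72×10^-4 + 5.54/1.37×10^-3) = 0.05136 rad.

2.94°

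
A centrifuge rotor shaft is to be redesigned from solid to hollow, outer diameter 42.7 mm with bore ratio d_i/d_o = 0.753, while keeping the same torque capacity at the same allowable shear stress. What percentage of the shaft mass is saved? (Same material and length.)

Equal τ_max and T ⇒ the solid shaft needs d_s³ = d_o³(1−k⁴), so d_s = 42.7·(1−0.753⁴)^(1/3) = 37.52 mm.
Area ratio A_h/A_s = d_o²(1−k²)/d_s² = (1−k²)/(1−k⁴)^(2/3) = 0.5608.
Mass saving = 1 − 0.5608 = 43.9 %.

43.9 %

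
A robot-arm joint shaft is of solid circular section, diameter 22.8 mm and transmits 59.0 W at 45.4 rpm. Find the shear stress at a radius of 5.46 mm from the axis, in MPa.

2.55 MPa

ω = 2π·45.4/60 = 4.754 rad/s, so T = P/ω = 59.0 / 4.754 = 12.41 N·m.
J = πd⁴/32 = π(0.0228)⁴/32 = 2.653×10^-8 m⁴.
Shear stress varies linearly with radius: τ = T·r/J = 12.41 × 0.00546 / 2.653×10^-8 = 2.554×10^6 Pa.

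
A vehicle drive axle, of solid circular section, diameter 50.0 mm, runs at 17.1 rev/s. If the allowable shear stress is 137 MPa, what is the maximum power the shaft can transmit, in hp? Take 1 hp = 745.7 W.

J = πd⁴/32 = π(0.0500)⁴/32 = 6.136×10^-7 m⁴.
T_max = τ_allow·J/r = 1.37×10^8 × 6.136×10^-7 / 0.0250 = 3362 N·m.
ω = 2π·17.1 = 107.4 rad/s, so P_max = T_max·ω = 3.613×10^5 W.

484 hp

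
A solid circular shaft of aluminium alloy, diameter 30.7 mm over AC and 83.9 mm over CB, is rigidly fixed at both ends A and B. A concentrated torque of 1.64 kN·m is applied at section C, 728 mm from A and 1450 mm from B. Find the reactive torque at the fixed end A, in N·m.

Compatibility: T_A·a/J_AC = T_B·b/J_CB with T_A + T_B = T₀.
J_AC = 8.72×10^-8 m⁴, J_CB = 4.86×10^-6 m⁴, so T_A = T₀·(J_AC/a)/((J_AC/a)+(J_CB/b)) = 56.54 N·m, T_B = 1583 N·m.

56.5 N·m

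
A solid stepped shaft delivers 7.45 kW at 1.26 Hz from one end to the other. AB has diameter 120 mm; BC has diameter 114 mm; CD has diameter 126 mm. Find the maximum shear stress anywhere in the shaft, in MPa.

ω = 2π·1.26 = 7.917 rad/s, so T = P/ω = 7.45×10³ / 7.917 = 941.0 N·m.
Under the same torque, τ_max = 16T/(πd³) is largest where d is smallest — segment BC (d = 114 mm).
τ_max = 16·941.0/(π·(0.114)³) = 3.235×10^6 Pa.

3.23 MPa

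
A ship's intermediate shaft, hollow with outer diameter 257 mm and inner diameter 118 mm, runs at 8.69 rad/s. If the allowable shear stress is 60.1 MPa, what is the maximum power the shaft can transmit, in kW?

J = π(d_o⁴ − d_i⁴)/32 = π(0.257⁴ − 0.118⁴)/32 = 4.093×10^-4 m⁴.
T_max = τ_allow·J/r = 6.01×10^7 × 4.093×10^-4 / 0.129 = 191400 N·m.
ω = 8.69 rad/s, so P_max = T_max·ω = 1.663×10^6 W.

1660 kW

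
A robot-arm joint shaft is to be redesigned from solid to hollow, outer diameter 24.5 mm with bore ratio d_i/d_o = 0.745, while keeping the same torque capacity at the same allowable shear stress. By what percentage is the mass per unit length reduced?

Equal τ_max and T ⇒ the solid shaft needs d_s³ = d_o³(1−k⁴), so d_s = 24.5·(1−0.745⁴)^(1/3) = 21.67 mm.
Area ratio A_h/A_s = d_o²(1−k²)/d_s² = (1−k²)/(1−k⁴)^(2/3) = 0.5688.
Mass saving = 1 − 0.5688 = 43.1 %.

43.1 %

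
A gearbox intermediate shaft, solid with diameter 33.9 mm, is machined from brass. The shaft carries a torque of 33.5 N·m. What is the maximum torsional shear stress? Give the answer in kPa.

4380 kPa

J = πd⁴/32 = π(0.0339)⁴/32 = 1.297×10^-7 m⁴.
τ_max = T·r/J = 33.50 × 0.0169 / 1.297×10^-7 = 4.379×10^6 Pa.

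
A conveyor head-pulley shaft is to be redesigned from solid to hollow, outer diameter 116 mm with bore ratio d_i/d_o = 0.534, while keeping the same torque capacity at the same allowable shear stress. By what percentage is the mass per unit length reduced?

Equal τ_max and T ⇒ the solid shaft needs d_s³ = d_o³(1−k⁴), so d_s = 116·(1−0.534⁴)^(1/3) = 112.8 mm.
Area ratio A_h/A_s = d_o²(1−k²)/d_s² = (1−k²)/(1−k⁴)^(2/3) = 0.7564.
Mass saving = 1 − 0.7564 = 24.4 %.

24.4 %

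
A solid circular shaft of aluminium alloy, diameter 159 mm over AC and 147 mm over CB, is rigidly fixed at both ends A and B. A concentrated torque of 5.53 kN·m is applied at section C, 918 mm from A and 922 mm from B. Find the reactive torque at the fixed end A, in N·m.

3200 N·m

Compatibility: T_A·a/J_AC = T_B·b/J_CB with T_A + T_B = T₀.
J_AC = 6.27×10^-5 m⁴, J_CB = 4.58×10^-5 m⁴, so T_A = T₀·(J_AC/a)/((J_AC/a)+(J_CB/b)) = 3201 N·m, T_B = 2329 N·m.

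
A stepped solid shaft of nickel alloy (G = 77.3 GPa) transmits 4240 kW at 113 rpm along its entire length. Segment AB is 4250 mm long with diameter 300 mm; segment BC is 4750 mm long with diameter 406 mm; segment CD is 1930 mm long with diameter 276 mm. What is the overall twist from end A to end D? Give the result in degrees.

2.79°

ω = 2π·113/60 = 11.83 rad/s, so T = P/ω = 4240×10³ / 11.83 = 358300 N·m.
J_AB = π(0.300)⁴/32 = 7.95×10^-4 m⁴; J_BC = π(0.406)⁴/32 = 2.67×10^-3 m⁴; J_CD = π(0.276)⁴/32 = 5.70×10^-4 m⁴.
θ = (T/G)·Σ L_i/J_i = (358300/77.3×10⁹)·(4.25/7.95×10^-4 + 4.75/2.67×10^-3 + 1.93/5.70×10^-4) = 0.04873 rad.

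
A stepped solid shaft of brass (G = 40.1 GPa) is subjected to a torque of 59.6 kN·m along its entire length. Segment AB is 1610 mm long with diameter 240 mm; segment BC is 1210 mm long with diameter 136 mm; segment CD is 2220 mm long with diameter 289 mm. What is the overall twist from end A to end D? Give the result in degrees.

3.76°

J_AB = π(0.240)⁴/32 = 3.26×10^-4 m⁴; J_BC = π(0.136)⁴/32 = 3.36×10^-5 m⁴; J_CD = π(0.289)⁴/32 = 6.85×10^-4 m⁴.
θ = (T/G)·Σ L_i/J_i = (59600/40.1×10⁹)·(1.61/3.26×10^-4 + 1.21/3.36×10^-5 + 2.22/6.85×10^-4) = 0.06571 rad.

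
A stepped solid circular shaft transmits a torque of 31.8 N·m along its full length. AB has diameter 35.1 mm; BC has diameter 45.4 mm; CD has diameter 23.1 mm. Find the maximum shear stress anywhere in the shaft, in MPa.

Under the same torque, τ_max = 16T/(πd³) is largest where d is smallest — segment CD (d = 23.1 mm).
τ_max = 16·31.80/(π·(0.0231)³) = 1.314×10^7 Pa.

13.1 MPa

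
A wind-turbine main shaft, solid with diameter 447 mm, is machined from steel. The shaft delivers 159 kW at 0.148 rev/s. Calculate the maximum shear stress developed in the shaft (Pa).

9.75e6 Pa

ω = 2π·0.148 = 0.9299 rad/s, so T = P/ω = 159×10³ / 0.9299 = 171000 N·m.
J = πd⁴/32 = π(0.447)⁴/32 = 3.919×10^-3 m⁴.
τ_max = T·r/J = 171000 × 0.224 / 3.919×10^-3 = 9.750×10^6 Pa.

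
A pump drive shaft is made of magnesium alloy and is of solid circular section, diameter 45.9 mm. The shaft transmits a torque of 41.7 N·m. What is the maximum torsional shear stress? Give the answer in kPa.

J = πd⁴/32 = π(0.0459)⁴/32 = 4.358×10^-7 m⁴.
τ_max = T·r/J = 41.70 × 0.0229 / 4.358×10^-7 = 2.196×10^6 Pa.

2200 kPa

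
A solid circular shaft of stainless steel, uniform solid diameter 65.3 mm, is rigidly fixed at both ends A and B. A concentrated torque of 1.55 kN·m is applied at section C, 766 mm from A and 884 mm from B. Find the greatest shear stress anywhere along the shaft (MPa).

15.2 MPa

With uniform GJ and both ends fixed, compatibility θ_AC = θ_CB gives T_A·a = T_B·b, together with T_A + T_B = T₀.
T_A = T₀·b/(a+b) = 1550·884/1650 = 830.4 N·m; T_B = 719.6 N·m.
τ in each portion: τ_AC = 1.52×10^7 Pa, τ_CB = 1.32×10^7 Pa; maximum is in AC.
τ_max = T_AC·r/J = 830.4·0.0326/1.79×10^-6 = 1.519×10^7 Pa.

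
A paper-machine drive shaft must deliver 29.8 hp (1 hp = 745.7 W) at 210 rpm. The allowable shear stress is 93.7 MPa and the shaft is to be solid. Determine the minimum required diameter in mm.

ω = 2π·210/60 = 21.99 rad/s, so T = P/ω = 29.8×745.7 / 21.99 = 1010 N·m.
For a solid shaft τ_max = 16T/(πd³), so d = (16T/(π τ_allow))^(1/3) = (16·1010/(π·9.37×10^7))^(1/3) = 0.03801 m.

38.0 mm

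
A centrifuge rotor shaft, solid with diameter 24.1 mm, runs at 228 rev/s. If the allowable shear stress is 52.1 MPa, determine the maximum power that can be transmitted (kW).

205 kW

J = πd⁴/32 = π(0.0241)⁴/32 = 3.312×10^-8 m⁴.
T_max = τ_allow·J/r = 5.21×10^7 × 3.312×10^-8 / 0.0120 = 143.2 N·m.
ω = 2π·228 = 1433 rad/s, so P_max = T_max·ω = 2.051×10^5 W.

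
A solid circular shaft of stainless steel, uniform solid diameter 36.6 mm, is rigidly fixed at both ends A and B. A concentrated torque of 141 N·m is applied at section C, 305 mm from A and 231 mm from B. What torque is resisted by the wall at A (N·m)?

With uniform GJ and both ends fixed, compatibility θ_AC = θ_CB gives T_A·a = T_B·b, together with T_A + T_B = T₀.
T_A = T₀·b/(a+b) = 141.0·231/536.0 = 60.77 N·m; T_B = 80.23 N·m.

60.8 N·m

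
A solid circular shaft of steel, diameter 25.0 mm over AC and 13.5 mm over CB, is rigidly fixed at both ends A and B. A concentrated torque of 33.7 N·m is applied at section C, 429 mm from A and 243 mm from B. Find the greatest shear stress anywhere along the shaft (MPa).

Compatibility: T_A·a/J_AC = T_B·b/J_CB with T_A + T_B = T₀.
J_AC = 3.83×10^-8 m⁴, J_CB = 3.26×10^-9 m⁴, so T_A = T₀·(J_AC/a)/((J_AC/a)+(J_CB/b)) = 29.30 N·m, T_B = 4.399 N·m.
τ in each portion: τ_AC = 9.55×10^6 Pa, τ_CB = 9.11×10^6 Pa; maximum is in AC.
τ_max = T_AC·r/J = 29.30·0.0125/3.83×10^-8 = 9.551×10^6 Pa.

9.55 MPa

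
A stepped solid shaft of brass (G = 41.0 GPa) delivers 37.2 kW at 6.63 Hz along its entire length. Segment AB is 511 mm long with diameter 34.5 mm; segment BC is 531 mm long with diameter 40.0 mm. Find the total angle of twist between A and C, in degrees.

7.22°

ω = 2π·6.63 = 41.66 rad/s, so T = P/ω = 37.2×10³ / 41.66 = 893.0 N·m.
J_AB = π(0.0345)⁴/32 = 1.39×10^-7 m⁴; J_BC = π(0.0400)⁴/32 = 2.51×10^-7 m⁴.
θ = (T/G)·Σ L_i/J_i = (893.0/41.0×10⁹)·(0.511/1.39×10^-7 + 0.531/2.51×10^-7) = 0.1260 rad.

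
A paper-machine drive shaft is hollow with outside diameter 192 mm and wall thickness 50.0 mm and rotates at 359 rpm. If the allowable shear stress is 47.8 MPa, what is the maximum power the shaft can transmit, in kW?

J = π(d_o⁴ − d_i⁴)/32 = π(0.192⁴ − 0.0920⁴)/32 = 1.264×10^-4 m⁴.
T_max = τ_allow·J/r = 4.78×10^7 × 1.264×10^-4 / 0.0960 = 62930 N·m.
ω = 2π·359/60 = 37.59 rad/s, so P_max = T_max·ω = 2.366×10^6 W.

2370 kW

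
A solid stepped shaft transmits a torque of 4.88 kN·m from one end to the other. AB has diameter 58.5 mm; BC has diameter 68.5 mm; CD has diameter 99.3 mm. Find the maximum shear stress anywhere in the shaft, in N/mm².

124 N/mm²

Under the same torque, τ_max = 16T/(πd³) is largest where d is smallest — segment AB (d = 58.5 mm).
τ_max = 16·4880/(π·(0.0585)³) = 1.241×10^8 Pa.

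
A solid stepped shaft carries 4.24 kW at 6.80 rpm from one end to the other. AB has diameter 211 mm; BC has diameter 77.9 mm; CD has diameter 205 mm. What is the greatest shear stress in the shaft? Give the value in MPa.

ω = 2π·6.80/60 = 0.7121 rad/s, so T = P/ω = 4.24×10³ / 0.7121 = 5954 N·m.
Under the same torque, τ_max = 16T/(πd³) is largest where d is smallest — segment BC (d = 77.9 mm).
τ_max = 16·5954/(π·(0.0779)³) = 6.415×10^7 Pa.

64.1 MPa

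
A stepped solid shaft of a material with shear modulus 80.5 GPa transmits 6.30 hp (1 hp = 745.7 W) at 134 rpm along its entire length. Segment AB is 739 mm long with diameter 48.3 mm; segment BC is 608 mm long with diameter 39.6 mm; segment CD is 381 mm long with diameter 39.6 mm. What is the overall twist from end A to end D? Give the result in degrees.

1.31°

ω = 2π·134/60 = 14.03 rad/s, so T = P/ω = 6.30×745.7 / 14.03 = 334.8 N·m.
J_AB = π(0.0483)⁴/32 = 5.34×10^-7 m⁴; J_BC = π(0.0396)⁴/32 = 2.41×10^-7 m⁴; J_CD = π(0.0396)⁴/32 = 2.41×10^-7 m⁴.
θ = (T/G)·Σ L_i/J_i = (334.8/80.5×10⁹)·(0.739/5.34×10^-7 + 0.608/2.41×10^-7 + 0.381/2.41×10^-7) = 0.02279 rad.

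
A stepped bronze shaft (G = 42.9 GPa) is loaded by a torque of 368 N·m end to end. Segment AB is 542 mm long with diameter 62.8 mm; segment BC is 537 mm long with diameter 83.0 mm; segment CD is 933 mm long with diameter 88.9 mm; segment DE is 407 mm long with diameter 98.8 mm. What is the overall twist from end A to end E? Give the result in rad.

0.00571 rad

J_AB = π(0.0628)⁴/32 = 1.53×10^-6 m⁴; J_BC = π(0.0830)⁴/32 = 4.66×10^-6 m⁴; J_CD = π(0.0889)⁴/32 = 6.13×10^-6 m⁴; J_DE = π(0.0988)⁴/32 = 9.35×10^-6 m⁴.
θ = (T/G)·Σ L_i/J_i = (368.0/42.9×10⁹)·(0.542/1.53×10^-6 + 0.537/4.66×10^-6 + 0.933/6.13×10^-6 + 0.407/9.35×10^-6) = 5.712×10^-3 rad.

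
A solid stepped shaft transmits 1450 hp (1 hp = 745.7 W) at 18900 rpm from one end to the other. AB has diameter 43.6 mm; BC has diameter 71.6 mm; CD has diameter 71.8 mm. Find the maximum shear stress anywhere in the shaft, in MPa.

33.6 MPa

ω = 2π·18900/60 = 1979 rad/s, so T = P/ω = 1450×745.7 / 1979 = 546.3 N·m.
Under the same torque, τ_max = 16T/(πd³) is largest where d is smallest — segment AB (d = 43.6 mm).
τ_max = 16·546.3/(π·(0.0436)³) = 3.357×10^7 Pa.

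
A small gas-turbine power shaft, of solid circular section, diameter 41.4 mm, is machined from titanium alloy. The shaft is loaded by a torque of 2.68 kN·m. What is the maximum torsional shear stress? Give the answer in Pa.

J = πd⁴/32 = π(0.0414)⁴/32 = 2.884×10^-7 m⁴.
τ_max = T·r/J = 2680 × 0.0207 / 2.884×10^-7 = 1.924×10^8 Pa.

1.92e8 Pa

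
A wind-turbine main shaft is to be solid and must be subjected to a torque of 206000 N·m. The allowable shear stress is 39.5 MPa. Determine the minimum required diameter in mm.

298 mm

For a solid shaft τ_max = 16T/(πd³), so d = (16T/(π τ_allow))^(1/3) = (16·206000/(π·3.95×10^7))^(1/3) = 0.2984 m.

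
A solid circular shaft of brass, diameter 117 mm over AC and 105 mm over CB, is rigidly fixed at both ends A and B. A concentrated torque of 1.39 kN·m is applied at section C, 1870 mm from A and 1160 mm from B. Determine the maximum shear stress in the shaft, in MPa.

Compatibility: T_A·a/J_AC = T_B·b/J_CB with T_A + T_B = T₀.
J_AC = 1.84×10^-5 m⁴, J_CB = 1.19×10^-5 m⁴, so T_A = T₀·(J_AC/a)/((J_AC/a)+(J_CB/b)) = 679.5 N·m, T_B = 710.5 N·m.
τ in each portion: τ_AC = 2.16×10^6 Pa, τ_CB = 3.13×10^6 Pa; maximum is in CB.
τ_max = T_CB·r/J = 710.5·0.0525/1.19×10^-5 = 3.126×10^6 Pa.

3.13 MPa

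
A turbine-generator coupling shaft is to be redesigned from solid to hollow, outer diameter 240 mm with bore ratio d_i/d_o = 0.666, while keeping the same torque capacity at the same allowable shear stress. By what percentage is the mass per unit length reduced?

Equal τ_max and T ⇒ the solid shaft needs d_s³ = d_o³(1−k⁴), so d_s = 240·(1−0.666⁴)^(1/3) = 223.1 mm.
Area ratio A_h/A_s = d_o²(1−k²)/d_s² = (1−k²)/(1−k⁴)^(2/3) = 0.6439.
Mass saving = 1 − 0.6439 = 35.6 %.

35.6 %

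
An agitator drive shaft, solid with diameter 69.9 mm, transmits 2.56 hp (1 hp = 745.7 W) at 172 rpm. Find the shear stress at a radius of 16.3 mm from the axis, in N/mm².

0.737 N/mm²

ω = 2π·172/60 = 18.01 rad/s, so T = P/ω = 2.56×745.7 / 18.01 = 106.0 N·m.
J = πd⁴/32 = π(0.0699)⁴/32 = 2.344×10^-6 m⁴.
Shear stress varies linearly with radius: τ = T·r/J = 106.0 × 0.0163 / 2.344×10^-6 = 7.371×10^5 Pa.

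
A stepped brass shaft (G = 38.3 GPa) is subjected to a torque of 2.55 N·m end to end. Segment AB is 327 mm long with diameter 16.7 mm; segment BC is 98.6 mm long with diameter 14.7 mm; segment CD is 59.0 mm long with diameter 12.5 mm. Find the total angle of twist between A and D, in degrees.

0.339°

J_AB = π(0.0167)⁴/32 = 7.64×10^-9 m⁴; J_BC = π(0.0147)⁴/32 = 4.58×10^-9 m⁴; J_CD = π(0.0125)⁴/32 = 2.40×10^-9 m⁴.
θ = (T/G)·Σ L_i/J_i = (2.550/38.3×10⁹)·(0.327/7.64×10^-9 + 0.0986/4.58×10^-9 + 0.0590/2.40×10^-9) = 5.922×10^-3 rad.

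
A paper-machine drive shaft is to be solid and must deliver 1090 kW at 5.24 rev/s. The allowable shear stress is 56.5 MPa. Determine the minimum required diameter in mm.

ω = 2π·5.24 = 32.92 rad/s, so T = P/ω = 1090×10³ / 32.92 = 33110 N·m.
For a solid shaft τ_max = 16T/(πd³), so d = (16T/(π τ_allow))^(1/3) = (16·33110/(π·5.65×10^7))^(1/3) = 0.1440 m.

144 mm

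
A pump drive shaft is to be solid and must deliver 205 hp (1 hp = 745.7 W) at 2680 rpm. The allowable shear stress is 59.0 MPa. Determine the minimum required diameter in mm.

ω = 2π·2680/60 = 280.6 rad/s, so T = P/ω = 205×745.7 / 280.6 = 544.7 N·m.
For a solid shaft τ_max = 16T/(πd³), so d = (16T/(π τ_allow))^(1/3) = (16·544.7/(π·5.90×10^7))^(1/3) = 0.03609 m.

36.1 mm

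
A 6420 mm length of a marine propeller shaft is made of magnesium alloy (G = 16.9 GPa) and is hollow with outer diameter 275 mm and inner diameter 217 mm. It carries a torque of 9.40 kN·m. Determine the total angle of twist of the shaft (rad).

0.0104 rad

J = π(d_o⁴ − d_i⁴)/32 = π(0.275⁴ − 0.217⁴)/32 = 3.438×10^-4 m⁴.
θ = T·L/(G·J) = 9400 × 6.42 / (16.9×10⁹ × 3.438×10^-4) = 0.01039 rad.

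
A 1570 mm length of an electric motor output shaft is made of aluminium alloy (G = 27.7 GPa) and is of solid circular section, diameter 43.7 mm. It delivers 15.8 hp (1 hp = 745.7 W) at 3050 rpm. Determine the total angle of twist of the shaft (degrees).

0.335°

ω = 2π·3050/60 = 319.4 rad/s, so T = P/ω = 15.8×745.7 / 319.4 = 36.89 N·m.
J = πd⁴/32 = π(0.0437)⁴/32 = 3.580×10^-7 m⁴.
θ = T·L/(G·J) = 36.89 × 1.57 / (27.7×10⁹ × 3.580×10^-7) = 5.840×10^-3 rad.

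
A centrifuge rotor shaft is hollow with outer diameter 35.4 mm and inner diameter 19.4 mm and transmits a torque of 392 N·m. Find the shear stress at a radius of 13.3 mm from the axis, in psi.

5390 psi

J = π(d_o⁴ − d_i⁴)/32 = π(0.0354⁴ − 0.0194⁴)/32 = 1.403×10^-7 m⁴.
Shear stress varies linearly with radius: τ = T·r/J = 392.0 × 0.0133 / 1.403×10^-7 = 3.717×10^7 Pa.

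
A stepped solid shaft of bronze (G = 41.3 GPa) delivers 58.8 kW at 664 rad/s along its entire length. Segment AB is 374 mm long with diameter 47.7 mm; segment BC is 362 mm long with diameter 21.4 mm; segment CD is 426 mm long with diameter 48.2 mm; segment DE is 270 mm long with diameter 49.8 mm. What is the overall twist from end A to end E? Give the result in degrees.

2.40°

ω = 664 rad/s, so T = P/ω = 58.8×10³ / 664.0 = 88.55 N·m.
J_AB = π(0.0477)⁴/32 = 5.08×10^-7 m⁴; J_BC = π(0.0214)⁴/32 = 2.06×10^-8 m⁴; J_CD = π(0.0482)⁴/32 = 5.30×10^-7 m⁴; J_DE = π(0.0498)⁴/32 = 6.04×10^-7 m⁴.
θ = (T/G)·Σ L_i/J_i = (88.55/41.3×10⁹)·(0.374/5.08×10^-7 + 0.362/2.06×10^-8 + 0.426/5.30×10^-7 + 0.270/6.04×10^-7) = 0.04196 rad.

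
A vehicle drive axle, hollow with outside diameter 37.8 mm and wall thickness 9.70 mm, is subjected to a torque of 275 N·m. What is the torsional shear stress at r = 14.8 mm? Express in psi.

J = π(d_o⁴ − d_i⁴)/32 = π(0.0378⁴ − 0.0184⁴)/32 = 1.892×10^-7 m⁴.
Shear stress varies linearly with radius: τ = T·r/J = 275.0 × 0.0148 / 1.892×10^-7 = 2.151×10^7 Pa.

3120 psi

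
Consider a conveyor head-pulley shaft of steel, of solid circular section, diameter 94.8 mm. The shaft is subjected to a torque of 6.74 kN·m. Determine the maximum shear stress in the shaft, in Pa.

J = πd⁴/32 = π(0.0948)⁴/32 = 7.929×10^-6 m⁴.
τ_max = T·r/J = 6740 × 0.0474 / 7.929×10^-6 = 4.029×10^7 Pa.

4.03e7 Pa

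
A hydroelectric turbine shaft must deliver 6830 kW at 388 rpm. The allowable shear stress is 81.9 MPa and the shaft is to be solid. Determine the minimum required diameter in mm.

219 mm

ω = 2π·388/60 = 40.63 rad/s, so T = P/ω = 6830×10³ / 40.63 = 168100 N·m.
For a solid shaft τ_max = 16T/(πd³), so d = (16T/(π τ_allow))^(1/3) = (16·168100/(π·8.19×10^7))^(1/3) = 0.2186 m.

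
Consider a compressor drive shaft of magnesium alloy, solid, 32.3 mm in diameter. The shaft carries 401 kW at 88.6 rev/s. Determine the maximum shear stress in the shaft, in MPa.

109 MPa

ω = 2π·88.6 = 556.7 rad/s, so T = P/ω = 401×10³ / 556.7 = 720.3 N·m.
J = πd⁴/32 = π(0.0323)⁴/32 = 1.069×10^-7 m⁴.
τ_max = T·r/J = 720.3 × 0.0161 / 1.069×10^-7 = 1.089×10^8 Pa.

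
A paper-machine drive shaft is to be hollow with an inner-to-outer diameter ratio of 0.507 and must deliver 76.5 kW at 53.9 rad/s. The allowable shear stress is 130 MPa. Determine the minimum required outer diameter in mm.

39.0 mm

ω = 53.9 rad/s, so T = P/ω = 76.5×10³ / 53.90 = 1419 N·m.
For a hollow shaft with d_i/d_o = 0.507: τ_max = 16T/(π d_o³ (1−k⁴)), so d_o = [16T/(π τ_allow (1−k⁴))]^(1/3) = [16·1419/(π·1.30×10^8·0.9339)]^(1/3) = 0.03905 m.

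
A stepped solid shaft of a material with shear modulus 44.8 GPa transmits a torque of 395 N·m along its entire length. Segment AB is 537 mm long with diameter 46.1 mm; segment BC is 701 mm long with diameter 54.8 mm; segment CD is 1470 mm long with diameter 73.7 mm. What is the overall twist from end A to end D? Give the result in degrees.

J_AB = π(0.0461)⁴/32 = 4.43×10^-7 m⁴; J_BC = π(0.0548)⁴/32 = 8.85×10^-7 m⁴; J_CD = π(0.0737)⁴/32 = 2.90×10^-6 m⁴.
θ = (T/G)·Σ L_i/J_i = (395.0/44.8×10⁹)·(0.537/4.43×10^-7 + 0.701/8.85×10^-7 + 1.47/2.90×10^-6) = 0.02213 rad.

1.27°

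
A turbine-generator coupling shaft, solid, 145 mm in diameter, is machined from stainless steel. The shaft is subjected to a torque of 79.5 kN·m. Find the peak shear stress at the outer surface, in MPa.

133 MPa

J = πd⁴/32 = π(0.145)⁴/32 = 4.340×10^-5 m⁴.
τ_max = T·r/J = 79500 × 0.0725 / 4.340×10^-5 = 1.328×10^8 Pa.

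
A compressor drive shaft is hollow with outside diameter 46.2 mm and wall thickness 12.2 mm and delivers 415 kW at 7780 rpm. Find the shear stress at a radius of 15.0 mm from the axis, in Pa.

1.80e7 Pa

ω = 2π·7780/60 = 814.7 rad/s, so T = P/ω = 415×10³ / 814.7 = 509.4 N·m.
J = π(d_o⁴ − d_i⁴)/32 = π(0.0462⁴ − 0.0218⁴)/32 = 4.251×10^-7 m⁴.
Shear stress varies linearly with radius: τ = T·r/J = 509.4 × 0.0150 / 4.251×10^-7 = 1.797×10^7 Pa.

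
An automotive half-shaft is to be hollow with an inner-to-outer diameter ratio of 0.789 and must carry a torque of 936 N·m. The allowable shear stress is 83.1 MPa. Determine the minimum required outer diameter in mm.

For a hollow shaft with d_i/d_o = 0.789: τ_max = 16T/(π d_o³ (1−k⁴)), so d_o = [16T/(π τ_allow (1−k⁴))]^(1/3) = [16·936.0/(π·8.31×10^7·0.6125)]^(1/3) = 0.04541 m.

45.4 mm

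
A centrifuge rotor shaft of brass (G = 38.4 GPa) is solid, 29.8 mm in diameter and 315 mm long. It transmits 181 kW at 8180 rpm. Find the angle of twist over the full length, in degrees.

ω = 2π·8180/60 = 856.6 rad/s, so T = P/ω = 181×10³ / 856.6 = 211.3 N·m.
J = πd⁴/32 = π(0.0298)⁴/32 = 7.742×10^-8 m⁴.
θ = T·L/(G·J) = 211.3 × 0.315 / (38.4×10⁹ × 7.742×10^-8) = 0.02239 rad.

1.28°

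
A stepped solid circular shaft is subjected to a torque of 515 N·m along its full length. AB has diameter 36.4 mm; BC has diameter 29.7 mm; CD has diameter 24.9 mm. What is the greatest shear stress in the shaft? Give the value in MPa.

170 MPa

Under the same torque, τ_max = 16T/(πd³) is largest where d is smallest — segment CD (d = 24.9 mm).
τ_max = 16·515.0/(π·(0.0249)³) = 1.699×10^8 Pa.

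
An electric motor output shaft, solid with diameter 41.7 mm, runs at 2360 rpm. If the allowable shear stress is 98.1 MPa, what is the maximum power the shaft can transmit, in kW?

345 kW

J = πd⁴/32 = π(0.0417)⁴/32 = 2.969×10^-7 m⁴.
T_max = τ_allow·J/r = 9.81×10^7 × 2.969×10^-7 / 0.0209 = 1397 N·m.
ω = 2π·2360/60 = 247.1 rad/s, so P_max = T_max·ω = 3.452×10^5 W.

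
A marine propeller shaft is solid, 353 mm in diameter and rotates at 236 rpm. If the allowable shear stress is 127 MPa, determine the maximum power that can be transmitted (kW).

J = πd⁴/32 = π(0.353)⁴/32 = 1.524×10^-3 m⁴.
T_max = τ_allow·J/r = 1.27×10^8 × 1.524×10^-3 / 0.176 = 1.097e6 N·m.
ω = 2π·236/60 = 24.71 rad/s, so P_max = T_max·ω = 2.711×10^7 W.

27100 kW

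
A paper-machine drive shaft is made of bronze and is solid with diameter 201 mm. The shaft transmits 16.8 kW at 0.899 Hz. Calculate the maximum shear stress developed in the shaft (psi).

271 psi

ω = 2π·0.899 = 5.649 rad/s, so T = P/ω = 16.8×10³ / 5.649 = 2974 N·m.
J = πd⁴/32 = π(0.201)⁴/32 = 1.602×10^-4 m⁴.
τ_max = T·r/J = 2974 × 0.101 / 1.602×10^-4 = 1.865×10^6 Pa.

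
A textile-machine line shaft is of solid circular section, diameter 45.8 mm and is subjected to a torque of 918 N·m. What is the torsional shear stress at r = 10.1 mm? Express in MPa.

J = πd⁴/32 = π(0.0458)⁴/32 = 4.320×10^-7 m⁴.
Shear stress varies linearly with radius: τ = T·r/J = 918.0 × 0.0101 / 4.320×10^-7 = 2.146×10^7 Pa.

21.5 MPa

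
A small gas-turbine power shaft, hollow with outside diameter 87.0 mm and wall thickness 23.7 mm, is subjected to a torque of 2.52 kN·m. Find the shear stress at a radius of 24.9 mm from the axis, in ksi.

1.69 ksi

J = π(d_o⁴ − d_i⁴)/32 = π(0.0870⁴ − 0.0396⁴)/32 = 5.383×10^-6 m⁴.
Shear stress varies linearly with radius: τ = T·r/J = 2520 × 0.0249 / 5.383×10^-6 = 1.166×10^7 Pa.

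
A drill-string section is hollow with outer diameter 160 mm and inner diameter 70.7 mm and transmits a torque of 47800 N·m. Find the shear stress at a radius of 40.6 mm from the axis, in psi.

J = π(d_o⁴ − d_i⁴)/32 = π(0.160⁴ − 0.0707⁴)/32 = 6.189×10^-5 m⁴.
Shear stress varies linearly with radius: τ = T·r/J = 47800 × 0.0406 / 6.189×10^-5 = 3.136×10^7 Pa.

4550 psi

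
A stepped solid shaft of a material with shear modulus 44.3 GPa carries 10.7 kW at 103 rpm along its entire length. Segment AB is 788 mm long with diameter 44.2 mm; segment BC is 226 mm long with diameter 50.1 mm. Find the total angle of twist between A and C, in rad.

ω = 2π·103/60 = 10.79 rad/s, so T = P/ω = 10.7×10³ / 10.79 = 992.0 N·m.
J_AB = π(0.0442)⁴/32 = 3.75×10^-7 m⁴; J_BC = π(0.0501)⁴/32 = 6.19×10^-7 m⁴.
θ = (T/G)·Σ L_i/J_i = (992.0/44.3×10⁹)·(0.788/3.75×10^-7 + 0.226/6.19×10^-7) = 0.05527 rad.

0.0553 rad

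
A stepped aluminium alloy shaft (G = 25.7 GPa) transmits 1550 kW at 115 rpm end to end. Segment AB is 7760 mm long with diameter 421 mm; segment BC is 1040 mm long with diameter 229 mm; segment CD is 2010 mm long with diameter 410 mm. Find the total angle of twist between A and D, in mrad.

35.5 mrad

ω = 2π·115/60 = 12.04 rad/s, so T = P/ω = 1550×10³ / 12.04 = 128700 N·m.
J_AB = π(0.421)⁴/32 = 3.08×10^-3 m⁴; J_BC = π(0.229)⁴/32 = 2.70×10^-4 m⁴; J_CD = π(0.410)⁴/32 = 2.77×10^-3 m⁴.
θ = (T/G)·Σ L_i/J_i = (128700/25.7×10⁹)·(7.76/3.08×10^-3 + 1.04/2.70×10^-4 + 2.01/2.77×10^-3) = 0.03552 rad.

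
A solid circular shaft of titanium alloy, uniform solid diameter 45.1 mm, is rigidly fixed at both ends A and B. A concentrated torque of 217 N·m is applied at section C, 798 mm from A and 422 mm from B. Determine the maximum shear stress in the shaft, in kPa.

7880 kPa

With uniform GJ and both ends fixed, compatibility θ_AC = θ_CB gives T_A·a = T_B·b, together with T_A + T_B = T₀.
T_A = T₀·b/(a+b) = 217.0·422/1220 = 75.06 N·m; T_B = 141.9 N·m.
τ in each portion: τ_AC = 4.17×10^6 Pa, τ_CB = 7.88×10^6 Pa; maximum is in CB.
τ_max = T_CB·r/J = 141.9·0.0226/4.06×10^-7 = 7.880×10^6 Pa.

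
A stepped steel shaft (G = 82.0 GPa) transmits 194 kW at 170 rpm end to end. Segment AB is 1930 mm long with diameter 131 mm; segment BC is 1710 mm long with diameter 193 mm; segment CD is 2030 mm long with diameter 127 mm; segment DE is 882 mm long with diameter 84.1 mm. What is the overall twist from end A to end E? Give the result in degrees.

ω = 2π·170/60 = 17.80 rad/s, so T = P/ω = 194×10³ / 17.80 = 10900 N·m.
J_AB = π(0.131)⁴/32 = 2.89×10^-5 m⁴; J_BC = π(0.193)⁴/32 = 1.36×10^-4 m⁴; J_CD = π(0.127)⁴/32 = 2.55×10^-5 m⁴; J_DE = π(0.0841)⁴/32 = 4.91×10^-6 m⁴.
θ = (T/G)·Σ L_i/J_i = (10900/82.0×10⁹)·(1.93/2.89×10^-5 + 1.71/1.36×10^-4 + 2.03/2.55×10^-5 + 0.882/4.91×10^-6) = 0.04497 rad.

2.58°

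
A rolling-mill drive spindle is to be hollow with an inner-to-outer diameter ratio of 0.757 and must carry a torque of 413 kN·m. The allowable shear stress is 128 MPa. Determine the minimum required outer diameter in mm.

290 mm

For a hollow shaft with d_i/d_o = 0.757: τ_max = 16T/(π d_o³ (1−k⁴)), so d_o = [16T/(π τ_allow (1−k⁴))]^(1/3) = [16·413000/(π·1.28×10^8·0.6716)]^(1/3) = 0.2903 m.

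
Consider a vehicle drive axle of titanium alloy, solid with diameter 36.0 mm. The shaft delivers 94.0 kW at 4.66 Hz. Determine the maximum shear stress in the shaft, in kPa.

ω = 2π·4.66 = 29.28 rad/s, so T = P/ω = 94.0×10³ / 29.28 = 3210 N·m.
J = πd⁴/32 = π(0.0360)⁴/32 = 1.649×10^-7 m⁴.
τ_max = T·r/J = 3210 × 0.0180 / 1.649×10^-7 = 3.504×10^8 Pa.

350000 kPa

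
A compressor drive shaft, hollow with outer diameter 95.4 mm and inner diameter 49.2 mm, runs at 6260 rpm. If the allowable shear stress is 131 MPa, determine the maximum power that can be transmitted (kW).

J = π(d_o⁴ − d_i⁴)/32 = π(0.0954⁴ − 0.0492⁴)/32 = 7.557×10^-6 m⁴.
T_max = τ_allow·J/r = 1.31×10^8 × 7.557×10^-6 / 0.0477 = 20750 N·m.
ω = 2π·6260/60 = 655.5 rad/s, so P_max = T_max·ω = 1.360×10^7 W.

13600 kW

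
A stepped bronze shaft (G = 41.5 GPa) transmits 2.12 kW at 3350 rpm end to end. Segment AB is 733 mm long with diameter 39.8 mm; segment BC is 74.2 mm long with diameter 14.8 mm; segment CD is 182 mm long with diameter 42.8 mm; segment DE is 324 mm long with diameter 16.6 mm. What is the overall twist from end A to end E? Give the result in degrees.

0.523°

ω = 2π·3350/60 = 350.8 rad/s, so T = P/ω = 2.12×10³ / 350.8 = 6.043 N·m.
J_AB = π(0.0398)⁴/32 = 2.46×10^-7 m⁴; J_BC = π(0.0148)⁴/32 = 4.71×10^-9 m⁴; J_CD = π(0.0428)⁴/32 = 3.29×10^-7 m⁴; J_DE = π(0.0166)⁴/32 = 7.45×10^-9 m⁴.
θ = (T/G)·Σ L_i/J_i = (6.043/41.5×10⁹)·(0.733/2.46×10^-7 + 0.0742/4.71×10^-9 + 0.182/3.29×10^-7 + 0.324/7.45×10^-9) = 9.137×10^-3 rad.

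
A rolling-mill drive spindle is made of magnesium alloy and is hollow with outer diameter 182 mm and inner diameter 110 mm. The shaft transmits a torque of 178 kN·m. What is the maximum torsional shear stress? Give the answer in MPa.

174 MPa

J = π(d_o⁴ − d_i⁴)/32 = π(0.182⁴ − 0.110⁴)/32 = 9.334×10^-5 m⁴.
τ_max = T·r/J = 178000 × 0.0910 / 9.334×10^-5 = 1.735×10^8 Pa.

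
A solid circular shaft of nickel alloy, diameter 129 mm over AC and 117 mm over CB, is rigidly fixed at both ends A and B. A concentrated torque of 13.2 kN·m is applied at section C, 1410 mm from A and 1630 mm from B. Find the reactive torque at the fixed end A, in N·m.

Compatibility: T_A·a/J_AC = T_B·b/J_CB with T_A + T_B = T₀.
J_AC = 2.72×10^-5 m⁴, J_CB = 1.84×10^-5 m⁴, so T_A = T₀·(J_AC/a)/((J_AC/a)+(J_CB/b)) = 8326 N·m, T_B = 4874 N·m.

8330 N·m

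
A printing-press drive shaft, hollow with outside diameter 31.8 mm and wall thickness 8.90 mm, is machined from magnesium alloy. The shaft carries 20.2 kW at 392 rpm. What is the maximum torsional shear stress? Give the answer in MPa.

81.0 MPa

ω = 2π·392/60 = 41.05 rad/s, so T = P/ω = 20.2×10³ / 41.05 = 492.1 N·m.
J = π(d_o⁴ − d_i⁴)/32 = π(0.0318⁴ − 0.0140⁴)/32 = 9.662×10^-8 m⁴.
τ_max = T·r/J = 492.1 × 0.0159 / 9.662×10^-8 = 8.098×10^7 Pa.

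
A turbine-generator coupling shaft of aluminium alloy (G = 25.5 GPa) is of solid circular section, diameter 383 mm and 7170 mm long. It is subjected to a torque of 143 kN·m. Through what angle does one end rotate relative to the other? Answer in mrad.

J = πd⁴/32 = π(0.383)⁴/32 = 2.112×10^-3 m⁴.
θ = T·L/(G·J) = 143000 × 7.17 / (25.5×10⁹ × 2.112×10^-3) = 0.01903 rad.

19.0 mrad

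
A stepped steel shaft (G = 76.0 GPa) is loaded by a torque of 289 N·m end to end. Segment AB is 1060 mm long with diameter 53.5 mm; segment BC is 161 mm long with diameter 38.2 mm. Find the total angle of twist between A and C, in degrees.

0.455°

J_AB = π(0.0535)⁴/32 = 8.04×10^-7 m⁴; J_BC = π(0.0382)⁴/32 = 2.09×10^-7 m⁴.
θ = (T/G)·Σ L_i/J_i = (289.0/76.0×10⁹)·(1.06/8.04×10^-7 + 0.161/2.09×10^-7) = 7.940×10^-3 rad.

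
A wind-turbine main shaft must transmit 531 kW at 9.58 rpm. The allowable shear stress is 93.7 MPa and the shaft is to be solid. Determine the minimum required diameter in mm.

306 mm

ω = 2π·9.58/60 = 1.003 rad/s, so T = P/ω = 531×10³ / 1.003 = 529300 N·m.
For a solid shaft τ_max = 16T/(πd³), so d = (16T/(π τ_allow))^(1/3) = (16·529300/(π·9.37×10^7))^(1/3) = 0.3064 m.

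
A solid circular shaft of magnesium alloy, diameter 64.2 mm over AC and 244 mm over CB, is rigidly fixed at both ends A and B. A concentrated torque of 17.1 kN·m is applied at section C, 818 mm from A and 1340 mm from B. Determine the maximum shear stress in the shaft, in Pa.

5.95e6 Pa

Compatibility: T_A·a/J_AC = T_B·b/J_CB with T_A + T_B = T₀.
J_AC = 1.67×10^-6 m⁴, J_CB = 3.48×10^-4 m⁴, so T_A = T₀·(J_AC/a)/((J_AC/a)+(J_CB/b)) = 133.2 N·m, T_B = 16970 N·m.
τ in each portion: τ_AC = 2.56×10^6 Pa, τ_CB = 5.95×10^6 Pa; maximum is in CB.
τ_max = T_CB·r/J = 16970·0.122/3.48×10^-4 = 5.948×10^6 Pa.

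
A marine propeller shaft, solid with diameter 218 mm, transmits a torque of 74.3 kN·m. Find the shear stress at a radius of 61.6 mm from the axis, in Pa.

2.06e7 Pa

J = πd⁴/32 = π(0.218)⁴/32 = 2.217×10^-4 m⁴.
Shear stress varies linearly with radius: τ = T·r/J = 74300 × 0.0616 / 2.217×10^-4 = 2.064×10^7 Pa.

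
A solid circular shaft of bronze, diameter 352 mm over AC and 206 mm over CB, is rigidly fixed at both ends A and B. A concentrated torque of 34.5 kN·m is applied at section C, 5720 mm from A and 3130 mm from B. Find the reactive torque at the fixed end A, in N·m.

28400 N·m

Compatibility: T_A·a/J_AC = T_B·b/J_CB with T_A + T_B = T₀.
J_AC = 1.51×10^-3 m⁴, J_CB = 1.77×10^-4 m⁴, so T_A = T₀·(J_AC/a)/((J_AC/a)+(J_CB/b)) = 28410 N·m, T_B = 6090 N·m.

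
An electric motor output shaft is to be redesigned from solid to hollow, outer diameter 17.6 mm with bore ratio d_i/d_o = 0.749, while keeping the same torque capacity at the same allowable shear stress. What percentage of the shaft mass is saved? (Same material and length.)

Equal τ_max and T ⇒ the solid shaft needs d_s³ = d_o³(1−k⁴), so d_s = 17.6·(1−0.749⁴)^(1/3) = 15.52 mm.
Area ratio A_h/A_s = d_o²(1−k²)/d_s² = (1−k²)/(1−k⁴)^(2/3) = 0.5648.
Mass saving = 1 − 0.5648 = 43.5 %.

43.5 %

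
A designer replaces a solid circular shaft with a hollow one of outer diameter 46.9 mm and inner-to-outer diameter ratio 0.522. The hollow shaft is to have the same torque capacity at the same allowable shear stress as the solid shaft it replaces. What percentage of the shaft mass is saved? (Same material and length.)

23.4 %

Equal τ_max and T ⇒ the solid shaft needs d_s³ = d_o³(1−k⁴), so d_s = 46.9·(1−0.522⁴)^(1/3) = 45.71 mm.
Area ratio A_h/A_s = d_o²(1−k²)/d_s² = (1−k²)/(1−k⁴)^(2/3) = 0.7659.
Mass saving = 1 − 0.7659 = 23.4 %.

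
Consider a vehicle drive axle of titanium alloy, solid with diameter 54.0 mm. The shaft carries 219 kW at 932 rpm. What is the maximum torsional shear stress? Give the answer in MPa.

ω = 2π·932/60 = 97.60 rad/s, so T = P/ω = 219×10³ / 97.60 = 2244 N·m.
J = πd⁴/32 = π(0.0540)⁴/32 = 8.348×10^-7 m⁴.
τ_max = T·r/J = 2244 × 0.0270 / 8.348×10^-7 = 7.258×10^7 Pa.

72.6 MPa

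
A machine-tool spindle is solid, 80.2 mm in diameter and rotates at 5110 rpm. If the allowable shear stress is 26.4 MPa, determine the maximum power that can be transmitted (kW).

J = πd⁴/32 = π(0.0802)⁴/32 = 4.062×10^-6 m⁴.
T_max = τ_allow·J/r = 2.64×10^7 × 4.062×10^-6 / 0.0401 = 2674 N·m.
ω = 2π·5110/60 = 535.1 rad/s, so P_max = T_max·ω = 1.431×10^6 W.

1430 kW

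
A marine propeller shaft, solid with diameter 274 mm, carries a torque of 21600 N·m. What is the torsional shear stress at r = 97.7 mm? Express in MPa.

J = πd⁴/32 = π(0.274)⁴/32 = 5.534×10^-4 m⁴.
Shear stress varies linearly with radius: τ = T·r/J = 21600 × 0.0977 / 5.534×10^-4 = 3.814×10^6 Pa.

3.81 MPa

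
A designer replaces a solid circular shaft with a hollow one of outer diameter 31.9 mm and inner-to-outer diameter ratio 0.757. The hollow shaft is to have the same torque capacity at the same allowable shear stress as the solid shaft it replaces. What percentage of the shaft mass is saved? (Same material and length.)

44.3 %

Equal τ_max and T ⇒ the solid shaft needs d_s³ = d_o³(1−k⁴), so d_s = 31.9·(1−0.757⁴)^(1/3) = 27.94 mm.
Area ratio A_h/A_s = d_o²(1−k²)/d_s² = (1−k²)/(1−k⁴)^(2/3) = 0.5567.
Mass saving = 1 − 0.5567 = 44.3 %.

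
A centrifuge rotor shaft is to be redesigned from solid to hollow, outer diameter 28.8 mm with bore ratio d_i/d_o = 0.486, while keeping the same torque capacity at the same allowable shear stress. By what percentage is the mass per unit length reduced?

Equal τ_max and T ⇒ the solid shaft needs d_s³ = d_o³(1−k⁴), so d_s = 28.8·(1−0.486⁴)^(1/3) = 28.25 mm.
Area ratio A_h/A_s = d_o²(1−k²)/d_s² = (1−k²)/(1−k⁴)^(2/3) = 0.7936.
Mass saving = 1 − 0.7936 = 20.6 %.

20.6 %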